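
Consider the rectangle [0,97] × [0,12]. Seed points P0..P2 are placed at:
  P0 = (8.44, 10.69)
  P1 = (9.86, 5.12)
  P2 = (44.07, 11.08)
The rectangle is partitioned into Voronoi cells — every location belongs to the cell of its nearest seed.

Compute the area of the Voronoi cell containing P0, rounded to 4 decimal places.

Area of P0's cell: 81.0298

1. box [0,97]×[0,12]: [(0, 0) (97, 0) (97, 12) (0, 12)]
2. ⊥bis P0·P1 via (9.15,7.905): [(0, 5.5723) (25.2128, 12) (0, 12)]  |A|=81.0298
3. ⊥bis P0·P2 via (26.255,10.885): [(0, 5.5723) (25.2128, 12) (0, 12)]  |A|=81.0298
4. canonical 3-gon: [(0, 5.5723) (25.2128, 12) (0, 12)]
5. shoelace: 81.0298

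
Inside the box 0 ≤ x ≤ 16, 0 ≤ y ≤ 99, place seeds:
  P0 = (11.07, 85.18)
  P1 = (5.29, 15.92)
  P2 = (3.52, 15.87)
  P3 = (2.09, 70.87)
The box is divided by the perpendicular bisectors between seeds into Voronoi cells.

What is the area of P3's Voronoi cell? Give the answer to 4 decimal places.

1. box [0,16]×[0,99]: [(0, 0) (16, 0) (16, 99) (0, 99)]
2. ⊥bis P3·P0 via (6.58,78.025): [(0, 82.1542) (0, 0) (16, 0) (16, 72.1136)]  |A|=1234.1424
3. ⊥bis P3·P1 via (3.69,43.395): [(0, 82.1542) (0, 43.1801) (16, 44.1119) (16, 72.1136)]  |A|=535.8066
4. ⊥bis P3·P2 via (2.805,43.37): [(0, 82.1542) (0, 43.2971) (3.6283, 43.3914) (16, 44.1119) (16, 72.1136)]  |A|=535.5944
5. canonical 5-gon: [(0, 82.1542) (0, 43.2971) (3.6283, 43.3914) (16, 44.1119) (16, 72.1136)]
6. shoelace: 535.5944

Area of P3's cell: 535.5944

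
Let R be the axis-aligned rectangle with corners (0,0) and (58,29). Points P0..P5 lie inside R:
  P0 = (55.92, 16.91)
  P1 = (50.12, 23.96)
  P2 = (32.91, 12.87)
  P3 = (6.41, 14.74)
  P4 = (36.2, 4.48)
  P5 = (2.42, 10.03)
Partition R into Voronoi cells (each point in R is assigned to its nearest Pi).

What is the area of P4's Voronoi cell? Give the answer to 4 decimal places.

Area of P4's cell: 249.1390

1. box [0,58]×[0,29]: [(0, 0) (58, 0) (58, 29) (0, 29)]
2. ⊥bis P4·P0 via (46.06,10.695): [(0, 0) (52.8013, 0) (34.5219, 29) (0, 29)]  |A|=1266.1868
3. ⊥bis P4·P1 via (43.16,14.22): [(0, 0) (52.8013, 0) (44.3939, 13.3383) (22.4765, 29) (0, 29)]  |A|=1171.8611
4. ⊥bis P4·P2 via (34.555,8.675): [(12.4324, 0) (52.8013, 0) (44.8008, 12.6927)]  |A|=256.1955
5. ⊥bis P4·P3 via (21.305,9.61): [(18.8638, 2.522) (17.9952, 0) (52.8013, 0) (44.8008, 12.6927)]  |A|=249.1809
6. ⊥bis P4·P5 via (19.31,7.255): [(18.8638, 2.522) (18.23, 0.6818) (18.118, 0) (52.8013, 0) (44.8008, 12.6927)]  |A|=249.139
7. canonical 5-gon: [(18.8638, 2.522) (18.23, 0.6818) (18.118, 0) (52.8013, 0) (44.8008, 12.6927)]
8. shoelace: 249.139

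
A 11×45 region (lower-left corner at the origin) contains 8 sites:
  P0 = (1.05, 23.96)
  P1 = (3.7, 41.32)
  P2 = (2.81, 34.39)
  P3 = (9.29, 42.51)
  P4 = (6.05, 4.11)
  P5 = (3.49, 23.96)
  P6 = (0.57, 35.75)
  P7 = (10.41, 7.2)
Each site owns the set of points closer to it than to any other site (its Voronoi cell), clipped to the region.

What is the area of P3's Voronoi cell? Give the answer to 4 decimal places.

Area of P3's cell: 38.3474

1. box [0,11]×[0,45]: [(0, 0) (11, 0) (11, 45) (0, 45)]
2. ⊥bis P3·P0 via (5.17,33.235): [(0, 35.5315) (11, 30.6453) (11, 45) (0, 45)]  |A|=131.0275
3. ⊥bis P3·P1 via (6.495,41.915): [(8.6742, 31.6784) (11, 30.6453) (11, 45) (5.8383, 45)]  |A|=51.0746
4. ⊥bis P3·P2 via (6.05,38.45): [(7.4747, 37.3131) (11, 34.4998) (11, 45) (5.8383, 45)]  |A|=38.3474
5. ⊥bis P3·P4 via (7.67,23.31): [(7.4747, 37.3131) (11, 34.4998) (11, 45) (5.8383, 45)]  |A|=38.3474
6. ⊥bis P3·P5 via (6.39,33.235): [(7.4747, 37.3131) (11, 34.4998) (11, 45) (5.8383, 45)]  |A|=38.3474
7. ⊥bis P3·P6 via (4.93,39.13): [(7.4747, 37.3131) (11, 34.4998) (11, 45) (5.8383, 45)]  |A|=38.3474
8. ⊥bis P3·P7 via (9.85,24.855): [(7.4747, 37.3131) (11, 34.4998) (11, 45) (5.8383, 45)]  |A|=38.3474
9. canonical 4-gon: [(7.4747, 37.3131) (11, 34.4998) (11, 45) (5.8383, 45)]
10. shoelace: 38.3474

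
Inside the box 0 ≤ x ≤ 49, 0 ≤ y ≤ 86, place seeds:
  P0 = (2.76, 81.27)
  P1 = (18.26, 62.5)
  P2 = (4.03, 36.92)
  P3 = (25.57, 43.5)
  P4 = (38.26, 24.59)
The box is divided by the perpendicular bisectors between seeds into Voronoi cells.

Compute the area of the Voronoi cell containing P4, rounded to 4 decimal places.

1. box [0,49]×[0,86]: [(0, 0) (49, 0) (49, 86) (0, 86)]
2. ⊥bis P4·P0 via (20.51,52.93): [(0, 40.0841) (0, 0) (49, 0) (49, 70.7739)]  |A|=2716.0225
3. ⊥bis P4·P1 via (28.26,43.545): [(0, 28.636) (0, 0) (49, 0) (49, 54.4867)]  |A|=2036.5064
4. ⊥bis P4·P2 via (21.145,30.755): [(25.1637, 41.9115) (10.0667, 0) (49, 0) (49, 54.4867)]  |A|=1465.2568
5. ⊥bis P4·P3 via (31.915,34.045): [(19.2745, 25.5623) (10.0667, 0) (49, 0) (49, 45.5103)]  |A|=1174.0195
6. canonical 4-gon: [(19.2745, 25.5623) (10.0667, 0) (49, 0) (49, 45.5103)]
7. shoelace: 1174.0195

Area of P4's cell: 1174.0195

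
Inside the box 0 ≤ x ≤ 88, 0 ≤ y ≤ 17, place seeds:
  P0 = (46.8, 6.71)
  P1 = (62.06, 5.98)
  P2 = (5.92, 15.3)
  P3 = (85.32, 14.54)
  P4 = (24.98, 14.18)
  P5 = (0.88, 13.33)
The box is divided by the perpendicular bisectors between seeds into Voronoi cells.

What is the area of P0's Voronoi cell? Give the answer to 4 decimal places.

Area of P0's cell: 328.2522

1. box [0,88]×[0,17]: [(0, 0) (88, 0) (88, 17) (0, 17)]
2. ⊥bis P0·P1 via (54.43,6.345): [(0, 0) (54.1265, 0) (54.9397, 17) (0, 17)]  |A|=927.0625
3. ⊥bis P0·P2 via (26.36,11.005): [(24.0476, 0) (54.1265, 0) (54.9397, 17) (27.6197, 17)]  |A|=487.8908
4. ⊥bis P0·P3 via (66.06,10.625): [(24.0476, 0) (54.1265, 0) (54.9397, 17) (27.6197, 17)]  |A|=487.8908
5. ⊥bis P0·P4 via (35.89,10.445): [(32.3142, 0) (54.1265, 0) (54.9397, 17) (38.1341, 17)]  |A|=328.2522
6. ⊥bis P0·P5 via (23.84,10.02): [(32.3142, 0) (54.1265, 0) (54.9397, 17) (38.1341, 17)]  |A|=328.2522
7. canonical 4-gon: [(32.3142, 0) (54.1265, 0) (54.9397, 17) (38.1341, 17)]
8. shoelace: 328.2522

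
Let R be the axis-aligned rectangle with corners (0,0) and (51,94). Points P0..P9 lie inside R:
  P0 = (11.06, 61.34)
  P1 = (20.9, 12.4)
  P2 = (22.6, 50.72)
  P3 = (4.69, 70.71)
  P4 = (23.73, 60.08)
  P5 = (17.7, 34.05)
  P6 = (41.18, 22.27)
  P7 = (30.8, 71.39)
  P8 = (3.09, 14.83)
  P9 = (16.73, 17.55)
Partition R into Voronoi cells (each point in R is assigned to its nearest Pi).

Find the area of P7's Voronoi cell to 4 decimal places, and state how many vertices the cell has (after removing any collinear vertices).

Area of P7's cell: 1093.6171 (6 vertices)

1. box [0,51]×[0,94]: [(0, 0) (51, 0) (51, 94) (0, 94)]
2. ⊥bis P7·P0 via (20.93,66.365): [(51, 7.3021) (51, 94) (6.8605, 94)]  |A|=1913.3998
3. ⊥bis P7·P1 via (25.85,41.895): [(34.0924, 40.5117) (51, 37.6742) (51, 94) (6.8605, 94)]  |A|=1656.6402
4. ⊥bis P7·P2 via (26.7,61.055): [(22.8573, 62.5794) (51, 51.4149) (51, 94) (6.8605, 94)]  |A|=1292.6731
5. ⊥bis P7·P3 via (17.745,71.05): [(17.7019, 72.7056) (22.8573, 62.5794) (51, 51.4149) (51, 94) (17.1473, 94)]  |A|=1183.1476
6. ⊥bis P7·P4 via (27.265,65.735): [(17.7019, 72.7056) (18.4431, 71.2496) (48.7367, 52.3128) (51, 51.4149) (51, 94) (17.1473, 94)]  |A|=1093.6171
7. ⊥bis P7·P5 via (24.25,52.72): [(17.7019, 72.7056) (18.4431, 71.2496) (48.7367, 52.3128) (51, 51.4149) (51, 94) (17.1473, 94)]  |A|=1093.6171
8. ⊥bis P7·P6 via (35.99,46.83): [(17.7019, 72.7056) (18.4431, 71.2496) (48.7367, 52.3128) (51, 51.4149) (51, 94) (17.1473, 94)]  |A|=1093.6171
9. ⊥bis P7·P8 via (16.945,43.11): [(17.7019, 72.7056) (18.4431, 71.2496) (48.7367, 52.3128) (51, 51.4149) (51, 94) (17.1473, 94)]  |A|=1093.6171
10. ⊥bis P7·P9 via (23.765,44.47): [(17.7019, 72.7056) (18.4431, 71.2496) (48.7367, 52.3128) (51, 51.4149) (51, 94) (17.1473, 94)]  |A|=1093.6171
11. canonical 6-gon: [(17.7019, 72.7056) (18.4431, 71.2496) (48.7367, 52.3128) (51, 51.4149) (51, 94) (17.1473, 94)]
12. shoelace: 1093.6171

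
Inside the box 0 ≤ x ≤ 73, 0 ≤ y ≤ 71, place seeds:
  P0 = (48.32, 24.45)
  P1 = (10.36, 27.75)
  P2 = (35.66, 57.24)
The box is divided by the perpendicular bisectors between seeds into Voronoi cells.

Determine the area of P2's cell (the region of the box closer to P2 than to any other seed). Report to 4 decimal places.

1. box [0,73]×[0,71]: [(0, 0) (73, 0) (73, 71) (0, 71)]
2. ⊥bis P2·P0 via (41.99,40.845): [(0, 24.6329) (73, 52.8178) (73, 71) (0, 71)]  |A|=2356.0496
3. ⊥bis P2·P1 via (23.01,42.495): [(0, 62.2357) (30.227, 36.3034) (73, 52.8178) (73, 71) (0, 71)]  |A|=1787.7401
4. canonical 5-gon: [(0, 62.2357) (30.227, 36.3034) (73, 52.8178) (73, 71) (0, 71)]
5. shoelace: 1787.7401

Area of P2's cell: 1787.7401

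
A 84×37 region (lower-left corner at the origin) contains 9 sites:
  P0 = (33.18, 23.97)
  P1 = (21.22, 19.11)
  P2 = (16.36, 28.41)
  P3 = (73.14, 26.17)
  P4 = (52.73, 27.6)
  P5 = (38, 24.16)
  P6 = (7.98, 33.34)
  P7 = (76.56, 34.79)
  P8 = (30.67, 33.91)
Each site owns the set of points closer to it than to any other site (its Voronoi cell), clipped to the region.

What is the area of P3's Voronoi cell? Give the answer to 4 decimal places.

1. box [0,84]×[0,37]: [(0, 0) (84, 0) (84, 37) (0, 37)]
2. ⊥bis P3·P0 via (53.16,25.07): [(54.5402, 0) (84, 0) (84, 37) (52.5032, 37)]  |A|=1127.6967
3. ⊥bis P3·P1 via (47.18,22.64): [(54.5402, 0) (84, 0) (84, 37) (52.5032, 37)]  |A|=1127.6967
4. ⊥bis P3·P2 via (44.75,27.29): [(54.5402, 0) (84, 0) (84, 37) (52.5032, 37)]  |A|=1127.6967
5. ⊥bis P3·P4 via (62.935,26.885): [(61.0513, 0) (84, 0) (84, 37) (63.6437, 37)]  |A|=801.1419
6. ⊥bis P3·P5 via (55.57,25.165): [(61.0513, 0) (84, 0) (84, 37) (63.6437, 37)]  |A|=801.1419
7. ⊥bis P3·P6 via (40.56,29.755): [(61.0513, 0) (84, 0) (84, 37) (63.6437, 37)]  |A|=801.1419
8. ⊥bis P3·P7 via (74.85,30.48): [(63.5023, 34.9822) (61.0513, 0) (84, 0) (84, 26.8497)]  |A|=676.576
9. ⊥bis P3·P8 via (51.905,30.04): [(63.5023, 34.9822) (61.0513, 0) (84, 0) (84, 26.8497)]  |A|=676.576
10. canonical 4-gon: [(63.5023, 34.9822) (61.0513, 0) (84, 0) (84, 26.8497)]
11. shoelace: 676.576

Area of P3's cell: 676.5760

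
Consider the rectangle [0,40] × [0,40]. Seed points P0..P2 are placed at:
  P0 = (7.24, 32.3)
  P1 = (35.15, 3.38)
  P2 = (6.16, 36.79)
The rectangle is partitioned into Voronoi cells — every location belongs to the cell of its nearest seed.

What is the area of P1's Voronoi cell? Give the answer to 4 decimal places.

1. box [0,40]×[0,40]: [(0, 0) (40, 0) (40, 40) (0, 40)]
2. ⊥bis P1·P0 via (21.195,17.84): [(2.7094, 0) (40, 0) (40, 35.9883)]  |A|=671.0116
3. ⊥bis P1·P2 via (20.655,20.085): [(2.7094, 0) (40, 0) (40, 35.9883)]  |A|=671.0116
4. canonical 3-gon: [(2.7094, 0) (40, 0) (40, 35.9883)]
5. shoelace: 671.0116

Area of P1's cell: 671.0116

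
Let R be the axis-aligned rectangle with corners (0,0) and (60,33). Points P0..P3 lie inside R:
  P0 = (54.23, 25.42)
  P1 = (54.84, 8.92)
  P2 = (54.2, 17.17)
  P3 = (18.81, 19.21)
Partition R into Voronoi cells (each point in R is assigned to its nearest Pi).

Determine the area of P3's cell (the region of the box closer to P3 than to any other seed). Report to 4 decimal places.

1. box [0,60]×[0,33]: [(0, 0) (60, 0) (60, 33) (0, 33)]
2. ⊥bis P3·P0 via (36.52,22.315): [(0, 0) (40.4324, 0) (34.6467, 33) (0, 33)]  |A|=1238.8039
3. ⊥bis P3·P1 via (36.825,14.065): [(0, 0) (32.8081, 0) (37.5323, 16.5414) (34.6467, 33) (0, 33)]  |A|=1175.7458
4. ⊥bis P3·P2 via (36.505,18.19): [(0, 0) (32.8081, 0) (36.1262, 11.6181) (36.6877, 21.3587) (34.6467, 33) (0, 33)]  |A|=1170.28
5. canonical 6-gon: [(0, 0) (32.8081, 0) (36.1262, 11.6181) (36.6877, 21.3587) (34.6467, 33) (0, 33)]
6. shoelace: 1170.28

Area of P3's cell: 1170.2800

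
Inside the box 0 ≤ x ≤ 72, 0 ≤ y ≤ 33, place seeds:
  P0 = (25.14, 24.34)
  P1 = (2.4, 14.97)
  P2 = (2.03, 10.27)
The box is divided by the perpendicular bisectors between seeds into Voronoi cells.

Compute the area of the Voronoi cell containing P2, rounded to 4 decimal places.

1. box [0,72]×[0,33]: [(0, 0) (72, 0) (72, 33) (0, 33)]
2. ⊥bis P2·P0 via (13.585,17.305): [(0, 0) (24.1208, 0) (4.0295, 33) (0, 33)]  |A|=464.4785
3. ⊥bis P2·P1 via (2.215,12.62): [(0, 12.7944) (0, 0) (24.1208, 0) (17.1533, 11.444)]  |A|=247.7521
4. canonical 4-gon: [(0, 12.7944) (0, 0) (24.1208, 0) (17.1533, 11.444)]
5. shoelace: 247.7521

Area of P2's cell: 247.7521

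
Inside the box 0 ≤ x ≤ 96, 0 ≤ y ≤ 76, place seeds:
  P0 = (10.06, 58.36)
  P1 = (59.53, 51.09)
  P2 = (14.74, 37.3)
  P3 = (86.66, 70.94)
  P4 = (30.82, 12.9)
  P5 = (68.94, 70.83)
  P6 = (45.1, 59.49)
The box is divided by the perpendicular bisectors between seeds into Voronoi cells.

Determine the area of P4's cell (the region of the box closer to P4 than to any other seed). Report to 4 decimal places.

1. box [0,96]×[0,76]: [(0, 0) (96, 0) (96, 76) (0, 76)]
2. ⊥bis P4·P0 via (20.44,35.63): [(0, 26.2958) (0, 0) (96, 0) (96, 70.1356)]  |A|=4628.7065
3. ⊥bis P4·P1 via (45.175,31.995): [(32.8196, 41.2834) (0, 26.2958) (0, 0) (87.7347, 0)]  |A|=2242.5002
4. ⊥bis P4·P2 via (22.78,25.1): [(39.601, 36.1853) (0, 10.0876) (0, 0) (87.7347, 0)]  |A|=1787.0945
5. ⊥bis P4·P3 via (58.74,41.92): [(39.601, 36.1853) (0, 10.0876) (0, 0) (87.7347, 0)]  |A|=1787.0945
6. ⊥bis P4·P5 via (49.88,41.865): [(39.601, 36.1853) (0, 10.0876) (0, 0) (87.7347, 0)]  |A|=1787.0945
7. ⊥bis P4·P6 via (37.96,36.195): [(40.7089, 35.3524) (39.0901, 35.8486) (0, 10.0876) (0, 0) (87.7347, 0)]  |A|=1786.6952
8. canonical 5-gon: [(40.7089, 35.3524) (39.0901, 35.8486) (0, 10.0876) (0, 0) (87.7347, 0)]
9. shoelace: 1786.6952

Area of P4's cell: 1786.6952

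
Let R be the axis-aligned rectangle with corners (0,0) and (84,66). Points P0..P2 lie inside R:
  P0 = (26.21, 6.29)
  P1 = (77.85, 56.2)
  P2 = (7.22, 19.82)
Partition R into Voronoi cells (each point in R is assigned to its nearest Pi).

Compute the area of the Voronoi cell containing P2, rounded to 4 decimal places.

1. box [0,84]×[0,66]: [(0, 0) (84, 0) (84, 66) (0, 66)]
2. ⊥bis P2·P0 via (16.715,13.055): [(0, 0) (7.4136, 0) (54.4373, 66) (0, 66)]  |A|=2041.0776
3. ⊥bis P2·P1 via (42.535,38.01): [(0, 0) (7.4136, 0) (39.1614, 44.5596) (28.118, 66) (0, 66)]  |A|=1758.9297
4. canonical 5-gon: [(0, 0) (7.4136, 0) (39.1614, 44.5596) (28.118, 66) (0, 66)]
5. shoelace: 1758.9297

Area of P2's cell: 1758.9297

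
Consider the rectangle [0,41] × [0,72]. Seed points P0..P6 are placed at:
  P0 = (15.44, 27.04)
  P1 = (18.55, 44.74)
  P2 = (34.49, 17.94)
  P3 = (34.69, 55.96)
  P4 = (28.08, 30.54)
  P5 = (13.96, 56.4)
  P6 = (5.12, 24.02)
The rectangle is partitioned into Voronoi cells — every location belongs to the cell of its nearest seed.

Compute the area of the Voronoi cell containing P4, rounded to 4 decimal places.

1. box [0,41]×[0,72]: [(0, 0) (41, 0) (41, 72) (0, 72)]
2. ⊥bis P4·P0 via (21.76,28.79): [(29.7319, 0) (41, 0) (41, 72) (9.7952, 72)]  |A|=1529.0237
3. ⊥bis P4·P1 via (23.315,37.64): [(19.9372, 35.373) (29.7319, 0) (41, 0) (41, 49.5089)]  |A|=720.6919
4. ⊥bis P4·P2 via (31.285,24.24): [(19.9372, 35.373) (24.0404, 20.5545) (41, 29.1823) (41, 49.5089)]  |A|=357.4272
5. ⊥bis P4·P3 via (31.385,43.25): [(31.5934, 43.1958) (19.9372, 35.373) (24.0404, 20.5545) (41, 29.1823) (41, 40.7498)]  |A|=316.2304
6. ⊥bis P4·P5 via (21.02,43.47): [(31.5934, 43.1958) (19.9372, 35.373) (24.0404, 20.5545) (41, 29.1823) (41, 40.7498)]  |A|=316.2304
7. ⊥bis P4·P6 via (16.6,27.28): [(31.5934, 43.1958) (19.9372, 35.373) (24.0404, 20.5545) (41, 29.1823) (41, 40.7498)]  |A|=316.2304
8. canonical 5-gon: [(31.5934, 43.1958) (19.9372, 35.373) (24.0404, 20.5545) (41, 29.1823) (41, 40.7498)]
9. shoelace: 316.2304

Area of P4's cell: 316.2304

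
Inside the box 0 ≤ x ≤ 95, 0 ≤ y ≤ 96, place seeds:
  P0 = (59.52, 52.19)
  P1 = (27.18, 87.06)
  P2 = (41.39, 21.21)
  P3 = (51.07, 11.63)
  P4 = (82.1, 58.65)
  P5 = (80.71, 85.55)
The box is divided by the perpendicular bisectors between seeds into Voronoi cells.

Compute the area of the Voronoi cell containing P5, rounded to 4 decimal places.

Area of P5's cell: 943.2066

1. box [0,95]×[0,96]: [(0, 0) (95, 0) (95, 96) (0, 96)]
2. ⊥bis P5·P0 via (70.115,68.87): [(95, 53.0633) (95, 96) (27.4035, 96)]  |A|=1451.1871
3. ⊥bis P5·P1 via (53.945,86.305): [(53.7465, 79.2672) (95, 53.0633) (95, 96) (54.2185, 96)]  |A|=1226.8416
4. ⊥bis P5·P2 via (61.05,53.38): [(53.7465, 79.2672) (95, 53.0633) (95, 96) (54.2185, 96)]  |A|=1226.8416
5. ⊥bis P5·P3 via (65.89,48.59): [(53.7465, 79.2672) (95, 53.0633) (95, 96) (54.2185, 96)]  |A|=1226.8416
6. ⊥bis P5·P4 via (81.405,72.1): [(53.7465, 79.2672) (66.2618, 71.3175) (95, 72.8025) (95, 96) (54.2185, 96)]  |A|=943.2066
7. canonical 5-gon: [(53.7465, 79.2672) (66.2618, 71.3175) (95, 72.8025) (95, 96) (54.2185, 96)]
8. shoelace: 943.2066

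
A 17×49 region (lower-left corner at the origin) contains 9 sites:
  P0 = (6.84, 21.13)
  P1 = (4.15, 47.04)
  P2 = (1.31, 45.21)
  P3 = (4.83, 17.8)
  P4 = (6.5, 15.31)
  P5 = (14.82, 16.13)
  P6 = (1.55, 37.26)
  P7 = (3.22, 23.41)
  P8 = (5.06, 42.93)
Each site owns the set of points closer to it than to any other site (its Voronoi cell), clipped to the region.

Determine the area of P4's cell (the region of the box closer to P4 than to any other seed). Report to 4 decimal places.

Area of P4's cell: 183.4811

1. box [0,17]×[0,49]: [(0, 0) (17, 0) (17, 49) (0, 49)]
2. ⊥bis P4·P0 via (6.67,18.22): [(0, 18.6097) (0, 0) (17, 0) (17, 17.6165)]  |A|=307.9226
3. ⊥bis P4·P1 via (5.325,31.175): [(0, 18.6097) (0, 0) (17, 0) (17, 17.6165)]  |A|=307.9226
4. ⊥bis P4·P2 via (3.905,30.26): [(0, 18.6097) (0, 0) (17, 0) (17, 17.6165)]  |A|=307.9226
5. ⊥bis P4·P3 via (5.665,16.555): [(8.0292, 18.1406) (0, 12.7556) (0, 0) (17, 0) (17, 17.6165)]  |A|=284.4209
6. ⊥bis P4·P5 via (10.66,15.72): [(10.4353, 18) (8.0292, 18.1406) (0, 12.7556) (0, 0) (12.2093, 0)]  |A|=183.4811
7. ⊥bis P4·P6 via (4.025,26.285): [(10.4353, 18) (8.0292, 18.1406) (0, 12.7556) (0, 0) (12.2093, 0)]  |A|=183.4811
8. ⊥bis P4·P7 via (4.86,19.36): [(10.4353, 18) (8.0292, 18.1406) (0, 12.7556) (0, 0) (12.2093, 0)]  |A|=183.4811
9. ⊥bis P4·P8 via (5.78,29.12): [(10.4353, 18) (8.0292, 18.1406) (0, 12.7556) (0, 0) (12.2093, 0)]  |A|=183.4811
10. canonical 5-gon: [(10.4353, 18) (8.0292, 18.1406) (0, 12.7556) (0, 0) (12.2093, 0)]
11. shoelace: 183.4811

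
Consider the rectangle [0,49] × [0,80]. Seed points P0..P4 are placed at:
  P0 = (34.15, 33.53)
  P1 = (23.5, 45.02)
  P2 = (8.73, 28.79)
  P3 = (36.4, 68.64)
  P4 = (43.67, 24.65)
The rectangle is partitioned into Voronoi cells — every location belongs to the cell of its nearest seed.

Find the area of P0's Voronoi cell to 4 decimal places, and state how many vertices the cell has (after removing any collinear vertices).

Area of P0's cell: 489.1421 (5 vertices)

1. box [0,49]×[0,80]: [(0, 0) (49, 0) (49, 80) (0, 80)]
2. ⊥bis P0·P1 via (28.825,39.275): [(0, 12.5573) (0, 0) (49, 0) (49, 57.9751)]  |A|=1728.0432
3. ⊥bis P0·P2 via (21.44,31.16): [(21.2381, 32.2428) (27.2503, 0) (49, 0) (49, 57.9751)]  |A|=1155.3837
4. ⊥bis P0·P3 via (35.275,51.085): [(41.1596, 50.7079) (21.2381, 32.2428) (27.2503, 0) (49, 0) (49, 50.2054)]  |A|=1124.9254
5. ⊥bis P0·P4 via (38.91,29.09): [(41.1596, 50.7079) (21.2381, 32.2428) (24.6722, 13.8261) (49, 39.9072) (49, 50.2054)]  |A|=489.1421
6. canonical 5-gon: [(41.1596, 50.7079) (21.2381, 32.2428) (24.6722, 13.8261) (49, 39.9072) (49, 50.2054)]
7. shoelace: 489.1421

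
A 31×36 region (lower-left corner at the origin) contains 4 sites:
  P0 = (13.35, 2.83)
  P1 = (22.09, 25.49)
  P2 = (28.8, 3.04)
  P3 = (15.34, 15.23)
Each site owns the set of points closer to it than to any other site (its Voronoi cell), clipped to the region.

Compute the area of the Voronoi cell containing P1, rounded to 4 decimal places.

Area of P1's cell: 412.3181

1. box [0,31]×[0,36]: [(0, 0) (31, 0) (31, 36) (0, 36)]
2. ⊥bis P1·P0 via (17.72,14.16): [(0, 20.9946) (31, 9.0379) (31, 36) (0, 36)]  |A|=650.496
3. ⊥bis P1·P2 via (25.445,14.265): [(0, 20.9946) (20.9393, 12.9183) (31, 15.9253) (31, 36) (0, 36)]  |A|=615.8498
4. ⊥bis P1·P3 via (18.715,20.36): [(0, 32.6725) (27.1877, 14.7859) (31, 15.9253) (31, 36) (0, 36)]  |A|=412.3181
5. canonical 5-gon: [(0, 32.6725) (27.1877, 14.7859) (31, 15.9253) (31, 36) (0, 36)]
6. shoelace: 412.3181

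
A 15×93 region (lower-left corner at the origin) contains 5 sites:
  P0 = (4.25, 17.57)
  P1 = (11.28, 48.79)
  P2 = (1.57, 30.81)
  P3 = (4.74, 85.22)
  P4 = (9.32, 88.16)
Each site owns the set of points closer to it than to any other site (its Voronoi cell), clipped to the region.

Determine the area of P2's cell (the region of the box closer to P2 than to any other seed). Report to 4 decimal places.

Area of P2's cell: 211.5054

1. box [0,15]×[0,93]: [(0, 0) (15, 0) (15, 93) (0, 93)]
2. ⊥bis P2·P0 via (2.91,24.19): [(0, 23.601) (15, 26.6372) (15, 93) (0, 93)]  |A|=1018.2136
3. ⊥bis P2·P1 via (6.425,39.8): [(0, 43.2698) (0, 23.601) (15, 26.6372) (15, 35.1691)]  |A|=211.5054
4. ⊥bis P2·P3 via (3.155,58.015): [(0, 43.2698) (0, 23.601) (15, 26.6372) (15, 35.1691)]  |A|=211.5054
5. ⊥bis P2·P4 via (5.445,59.485): [(0, 43.2698) (0, 23.601) (15, 26.6372) (15, 35.1691)]  |A|=211.5054
6. canonical 4-gon: [(0, 43.2698) (0, 23.601) (15, 26.6372) (15, 35.1691)]
7. shoelace: 211.5054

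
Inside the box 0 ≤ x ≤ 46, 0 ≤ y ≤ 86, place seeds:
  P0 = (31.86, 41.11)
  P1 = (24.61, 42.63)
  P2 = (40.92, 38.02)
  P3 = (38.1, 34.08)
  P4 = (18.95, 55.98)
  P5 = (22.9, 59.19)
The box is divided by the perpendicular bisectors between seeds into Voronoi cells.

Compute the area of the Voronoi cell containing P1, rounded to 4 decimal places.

Area of P1's cell: 944.0184

1. box [0,46]×[0,86]: [(0, 0) (46, 0) (46, 86) (0, 86)]
2. ⊥bis P1·P0 via (28.235,41.87): [(0, 0) (19.4567, 0) (37.4871, 86) (0, 86)]  |A|=2448.5843
3. ⊥bis P1·P2 via (32.765,40.325): [(0, 0) (19.4567, 0) (37.4871, 86) (0, 86)]  |A|=2448.5843
4. ⊥bis P1·P3 via (31.355,38.355): [(0, 0) (7.0455, 0) (25.5916, 29.2616) (37.4871, 86) (0, 86)]  |A|=2266.9978
5. ⊥bis P1·P4 via (21.78,49.305): [(0, 40.0709) (0, 0) (7.0455, 0) (25.5916, 29.2616) (30.5756, 53.0341)]  |A|=946.945
6. ⊥bis P1·P5 via (23.755,50.91): [(26.1486, 51.1572) (0, 40.0709) (0, 0) (7.0455, 0) (25.5916, 29.2616) (30.2714, 51.5829)]  |A|=944.0184
7. canonical 6-gon: [(26.1486, 51.1572) (0, 40.0709) (0, 0) (7.0455, 0) (25.5916, 29.2616) (30.2714, 51.5829)]
8. shoelace: 944.0184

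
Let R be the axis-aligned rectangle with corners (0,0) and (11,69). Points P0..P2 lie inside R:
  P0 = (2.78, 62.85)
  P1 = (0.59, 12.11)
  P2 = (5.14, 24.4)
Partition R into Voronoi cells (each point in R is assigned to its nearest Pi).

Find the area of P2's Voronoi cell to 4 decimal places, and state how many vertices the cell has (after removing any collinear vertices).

Area of P2's cell: 290.8406 (4 vertices)

1. box [0,11]×[0,69]: [(0, 0) (11, 0) (11, 69) (0, 69)]
2. ⊥bis P2·P0 via (3.96,43.625): [(0, 43.3819) (0, 0) (11, 0) (11, 44.0571)]  |A|=480.9148
3. ⊥bis P2·P1 via (2.865,18.255): [(0, 43.3819) (0, 19.3157) (11, 15.2433) (11, 44.0571)]  |A|=290.8406
4. canonical 4-gon: [(0, 43.3819) (0, 19.3157) (11, 15.2433) (11, 44.0571)]
5. shoelace: 290.8406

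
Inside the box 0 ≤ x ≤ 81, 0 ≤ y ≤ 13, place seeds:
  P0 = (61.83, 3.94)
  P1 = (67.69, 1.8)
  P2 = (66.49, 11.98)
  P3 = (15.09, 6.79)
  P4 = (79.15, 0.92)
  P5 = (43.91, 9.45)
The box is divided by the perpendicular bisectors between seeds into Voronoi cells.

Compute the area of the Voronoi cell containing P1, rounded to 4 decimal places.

Area of P1's cell: 61.9917

1. box [0,81]×[0,13]: [(0, 0) (81, 0) (81, 13) (0, 13)]
2. ⊥bis P1·P0 via (64.76,2.87): [(63.7119, 0) (81, 0) (81, 13) (68.4594, 13)]  |A|=193.8868
3. ⊥bis P1·P2 via (67.09,6.89): [(66.1893, 6.7838) (63.7119, 0) (81, 0) (81, 8.5297)]  |A|=121.8051
4. ⊥bis P1·P3 via (41.39,4.295): [(66.1893, 6.7838) (63.7119, 0) (81, 0) (81, 8.5297)]  |A|=121.8051
5. ⊥bis P1·P4 via (73.42,1.36): [(73.9063, 7.6935) (66.1893, 6.7838) (63.7119, 0) (73.3156, 0)]  |A|=61.9917
6. ⊥bis P1·P5 via (55.8,5.625): [(73.9063, 7.6935) (66.1893, 6.7838) (63.7119, 0) (73.3156, 0)]  |A|=61.9917
7. canonical 4-gon: [(73.9063, 7.6935) (66.1893, 6.7838) (63.7119, 0) (73.3156, 0)]
8. shoelace: 61.9917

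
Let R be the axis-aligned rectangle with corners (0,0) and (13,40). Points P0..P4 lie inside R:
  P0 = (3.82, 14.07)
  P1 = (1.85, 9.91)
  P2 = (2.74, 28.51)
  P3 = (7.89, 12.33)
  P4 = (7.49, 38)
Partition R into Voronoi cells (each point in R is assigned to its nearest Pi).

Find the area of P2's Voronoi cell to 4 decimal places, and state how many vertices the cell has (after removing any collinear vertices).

1. box [0,13]×[0,40]: [(0, 0) (13, 0) (13, 40) (0, 40)]
2. ⊥bis P2·P0 via (3.28,21.29): [(0, 21.0447) (13, 22.017) (13, 40) (0, 40)]  |A|=240.0992
3. ⊥bis P2·P1 via (2.295,19.21): [(0, 21.0447) (13, 22.017) (13, 40) (0, 40)]  |A|=240.0992
4. ⊥bis P2·P3 via (5.315,20.42): [(0, 21.0447) (9.5129, 21.7562) (13, 22.8661) (13, 40) (0, 40)]  |A|=238.6187
5. ⊥bis P2·P4 via (5.115,33.255): [(0, 35.8152) (0, 21.0447) (9.5129, 21.7562) (13, 22.8661) (13, 29.3083)]  |A|=141.9218
6. canonical 5-gon: [(0, 35.8152) (0, 21.0447) (9.5129, 21.7562) (13, 22.8661) (13, 29.3083)]
7. shoelace: 141.9218

Area of P2's cell: 141.9218 (5 vertices)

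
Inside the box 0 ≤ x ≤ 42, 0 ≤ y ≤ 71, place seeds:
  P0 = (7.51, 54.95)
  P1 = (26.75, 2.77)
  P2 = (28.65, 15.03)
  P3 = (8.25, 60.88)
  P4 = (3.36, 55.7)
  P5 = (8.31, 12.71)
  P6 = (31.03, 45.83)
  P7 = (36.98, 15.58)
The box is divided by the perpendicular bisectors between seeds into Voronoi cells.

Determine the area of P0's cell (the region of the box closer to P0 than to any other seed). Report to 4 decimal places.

Area of P0's cell: 320.3772

1. box [0,42]×[0,71]: [(0, 0) (42, 0) (42, 71) (0, 71)]
2. ⊥bis P0·P1 via (17.13,28.86): [(0, 22.5438) (42, 38.0302) (42, 71) (0, 71)]  |A|=1709.9477
3. ⊥bis P0·P2 via (18.08,34.99): [(0, 25.4156) (42, 47.6571) (42, 71) (0, 71)]  |A|=1447.4749
4. ⊥bis P0·P3 via (7.88,57.915): [(0, 58.8983) (0, 25.4156) (42, 47.6571) (42, 53.6572)]  |A|=829.141
5. ⊥bis P0·P4 via (5.435,55.325): [(5.9467, 58.1563) (0.0328, 25.433) (42, 47.6571) (42, 53.6572)]  |A|=729.0998
6. ⊥bis P0·P5 via (7.91,33.83): [(5.9467, 58.1563) (1.5285, 33.7091) (16.1855, 33.9867) (42, 47.6571) (42, 53.6572)]  |A|=668.6556
7. ⊥bis P0·P6 via (19.27,50.39): [(21.5275, 56.2119) (5.9467, 58.1563) (1.5285, 33.7091) (12.8853, 33.9242)]  |A|=320.3772
8. ⊥bis P0·P7 via (22.245,35.265): [(21.5275, 56.2119) (5.9467, 58.1563) (1.5285, 33.7091) (12.8853, 33.9242)]  |A|=320.3772
9. canonical 4-gon: [(21.5275, 56.2119) (5.9467, 58.1563) (1.5285, 33.7091) (12.8853, 33.9242)]
10. shoelace: 320.3772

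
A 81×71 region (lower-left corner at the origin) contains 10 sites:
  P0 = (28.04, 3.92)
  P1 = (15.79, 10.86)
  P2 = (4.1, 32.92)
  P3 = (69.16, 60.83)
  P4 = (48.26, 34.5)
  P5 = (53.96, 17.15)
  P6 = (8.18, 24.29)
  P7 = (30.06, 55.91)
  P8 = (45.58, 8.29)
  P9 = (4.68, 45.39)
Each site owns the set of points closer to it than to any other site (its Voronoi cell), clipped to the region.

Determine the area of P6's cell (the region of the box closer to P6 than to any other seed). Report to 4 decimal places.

Area of P6's cell: 369.5885

1. box [0,81]×[0,71]: [(0, 0) (81, 0) (81, 71) (0, 71)]
2. ⊥bis P6·P0 via (18.11,14.105): [(0, 0) (3.6428, 0) (76.466, 71) (0, 71)]  |A|=2843.8637
3. ⊥bis P6·P1 via (11.985,17.575): [(0, 10.7838) (35.1081, 30.6775) (76.466, 71) (0, 71)]  |A|=2598.6886
4. ⊥bis P6·P2 via (6.14,28.605): [(0, 25.7022) (0, 10.7838) (35.1081, 30.6775) (58.252, 53.2419)]  |A|=600.4013
5. ⊥bis P6·P3 via (38.67,42.56): [(38.005, 43.6698) (0, 25.7022) (0, 10.7838) (35.1081, 30.6775) (41.8509, 37.2515)]  |A|=517.0191
6. ⊥bis P6·P4 via (28.22,29.395): [(26.0263, 38.0066) (0, 25.7022) (0, 10.7838) (28.8034, 27.105)]  |A|=373.7997
7. ⊥bis P6·P5 via (31.07,20.72): [(26.0263, 38.0066) (0, 25.7022) (0, 10.7838) (28.8034, 27.105)]  |A|=373.7997
8. ⊥bis P6·P7 via (19.12,40.1): [(26.8568, 34.7464) (23.7206, 36.9166) (0, 25.7022) (0, 10.7838) (28.8034, 27.105)]  |A|=369.5885
9. ⊥bis P6·P8 via (26.88,16.29): [(26.8568, 34.7464) (23.7206, 36.9166) (0, 25.7022) (0, 10.7838) (28.8034, 27.105)]  |A|=369.5885
10. ⊥bis P6·P9 via (6.43,34.84): [(26.8568, 34.7464) (23.7206, 36.9166) (0, 25.7022) (0, 10.7838) (28.8034, 27.105)]  |A|=369.5885
11. canonical 5-gon: [(26.8568, 34.7464) (23.7206, 36.9166) (0, 25.7022) (0, 10.7838) (28.8034, 27.105)]
12. shoelace: 369.5885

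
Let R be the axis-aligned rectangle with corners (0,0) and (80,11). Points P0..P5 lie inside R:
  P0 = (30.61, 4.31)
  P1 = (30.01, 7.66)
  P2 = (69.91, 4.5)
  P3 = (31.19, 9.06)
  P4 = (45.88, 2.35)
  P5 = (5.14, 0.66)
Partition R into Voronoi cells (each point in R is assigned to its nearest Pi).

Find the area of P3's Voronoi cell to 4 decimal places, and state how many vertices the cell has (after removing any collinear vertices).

Area of P3's cell: 46.4682 (4 vertices)

1. box [0,80]×[0,11]: [(0, 0) (80, 0) (80, 11) (0, 11)]
2. ⊥bis P3·P0 via (30.9,6.685): [(0, 10.4581) (80, 0.6896) (80, 11) (0, 11)]  |A|=434.0926
3. ⊥bis P3·P1 via (30.6,8.36): [(32.8731, 6.4441) (80, 0.6896) (80, 11) (27.4678, 11)]  |A|=362.6142
4. ⊥bis P3·P2 via (50.55,6.78): [(32.8731, 6.4441) (50.2604, 4.321) (51.047, 11) (27.4678, 11)]  |A|=112.6124
5. ⊥bis P3·P4 via (38.535,5.705): [(32.8731, 6.4441) (38.5556, 5.7502) (40.9536, 11) (27.4678, 11)]  |A|=46.4682
6. ⊥bis P3·P5 via (18.165,4.86): [(32.8731, 6.4441) (38.5556, 5.7502) (40.9536, 11) (27.4678, 11)]  |A|=46.4682
7. canonical 4-gon: [(32.8731, 6.4441) (38.5556, 5.7502) (40.9536, 11) (27.4678, 11)]
8. shoelace: 46.4682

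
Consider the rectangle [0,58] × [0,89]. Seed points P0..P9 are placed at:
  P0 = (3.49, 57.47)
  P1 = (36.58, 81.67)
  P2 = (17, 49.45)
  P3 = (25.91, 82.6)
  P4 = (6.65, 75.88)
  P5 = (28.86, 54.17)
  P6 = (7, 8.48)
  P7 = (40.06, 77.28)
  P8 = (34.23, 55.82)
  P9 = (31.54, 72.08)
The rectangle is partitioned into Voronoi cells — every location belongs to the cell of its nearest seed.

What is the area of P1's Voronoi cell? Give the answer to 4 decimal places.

1. box [0,58]×[0,89]: [(0, 0) (58, 0) (58, 89) (0, 89)]
2. ⊥bis P1·P0 via (20.035,69.57): [(58, 17.6584) (58, 89) (5.8251, 89)]  |A|=1861.1221
3. ⊥bis P1·P2 via (26.79,65.56): [(19.91, 69.741) (58, 46.5938) (58, 89) (5.8251, 89)]  |A|=1310.0463
4. ⊥bis P1·P3 via (31.245,82.135): [(29.6489, 63.8227) (58, 46.5938) (58, 89) (31.8434, 89)]  |A|=930.4091
5. ⊥bis P1·P4 via (21.615,78.775): [(29.6489, 63.8227) (58, 46.5938) (58, 89) (31.8434, 89)]  |A|=930.4091
6. ⊥bis P1·P5 via (32.72,67.92): [(30.0708, 68.6637) (58, 60.8232) (58, 89) (31.8434, 89)]  |A|=659.4418
7. ⊥bis P1·P6 via (21.79,45.075): [(30.0708, 68.6637) (58, 60.8232) (58, 89) (31.8434, 89)]  |A|=659.4418
8. ⊥bis P1·P7 via (38.32,79.475): [(30.4708, 73.2529) (50.3357, 89) (31.8434, 89)]  |A|=145.6008
9. ⊥bis P1·P8 via (35.405,68.745): [(30.4708, 73.2529) (50.3357, 89) (31.8434, 89)]  |A|=145.6008
10. ⊥bis P1·P9 via (34.06,76.875): [(30.9299, 78.52) (34.6494, 76.5653) (50.3357, 89) (31.8434, 89)]  |A|=135.3567
11. canonical 4-gon: [(30.9299, 78.52) (34.6494, 76.5653) (50.3357, 89) (31.8434, 89)]
12. shoelace: 135.3567

Area of P1's cell: 135.3567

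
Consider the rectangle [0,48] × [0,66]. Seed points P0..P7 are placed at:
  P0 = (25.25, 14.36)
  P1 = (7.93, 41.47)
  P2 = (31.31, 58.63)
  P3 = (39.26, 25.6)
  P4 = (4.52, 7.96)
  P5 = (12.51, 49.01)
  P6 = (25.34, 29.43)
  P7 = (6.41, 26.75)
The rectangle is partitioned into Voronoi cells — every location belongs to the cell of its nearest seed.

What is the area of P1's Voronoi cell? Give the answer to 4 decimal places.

Area of P1's cell: 213.0664

1. box [0,48]×[0,66]: [(0, 0) (48, 0) (48, 66) (0, 66)]
2. ⊥bis P1·P0 via (16.59,27.915): [(0, 17.316) (48, 47.9822) (48, 66) (0, 66)]  |A|=1600.8436
3. ⊥bis P1·P2 via (19.62,50.05): [(0, 17.316) (29.7128, 36.2989) (7.9133, 66) (0, 66)]  |A|=840.786
4. ⊥bis P1·P3 via (23.595,33.535): [(0, 17.316) (22.7378, 31.8427) (26.9215, 40.102) (7.9133, 66) (0, 66)]  |A|=821.3033
5. ⊥bis P1·P4 via (6.225,24.715): [(0, 25.3485) (10.8453, 24.2448) (22.7378, 31.8427) (26.9215, 40.102) (7.9133, 66) (0, 66)]  |A|=777.7461
6. ⊥bis P1·P5 via (10.22,45.24): [(0, 51.4479) (0, 25.3485) (10.8453, 24.2448) (22.7378, 31.8427) (24.982, 36.2732)]  |A|=416.8534
7. ⊥bis P1·P6 via (16.635,35.45): [(19.505, 39.6) (0, 51.4479) (0, 25.3485) (9.0148, 24.4311)]  |A|=327.7189
8. ⊥bis P1·P7 via (7.17,34.11): [(15.1392, 33.2871) (19.505, 39.6) (0, 51.4479) (0, 34.8504)]  |A|=213.0664
9. canonical 4-gon: [(15.1392, 33.2871) (19.505, 39.6) (0, 51.4479) (0, 34.8504)]
10. shoelace: 213.0664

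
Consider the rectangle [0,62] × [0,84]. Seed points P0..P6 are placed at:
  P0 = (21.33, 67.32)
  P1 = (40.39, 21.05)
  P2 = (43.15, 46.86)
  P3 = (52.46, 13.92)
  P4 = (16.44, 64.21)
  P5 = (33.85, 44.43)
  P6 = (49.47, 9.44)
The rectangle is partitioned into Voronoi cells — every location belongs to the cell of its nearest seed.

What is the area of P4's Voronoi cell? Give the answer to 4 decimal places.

Area of P4's cell: 774.3858

1. box [0,62]×[0,84]: [(0, 0) (62, 0) (62, 84) (0, 84)]
2. ⊥bis P4·P0 via (18.885,65.765): [(0, 0) (60.711, 0) (7.2877, 84) (0, 84)]  |A|=2855.945
3. ⊥bis P4·P1 via (28.415,42.63): [(0, 26.8622) (32.2465, 44.7561) (7.2877, 84) (0, 84)]  |A|=1064.2451
4. ⊥bis P4·P2 via (29.795,55.535): [(0, 26.8622) (17.4655, 36.554) (27.5698, 52.1094) (7.2877, 84) (0, 84)]  |A|=990.7218
5. ⊥bis P4·P3 via (34.45,39.065): [(0, 26.8622) (17.4655, 36.554) (27.5698, 52.1094) (7.2877, 84) (0, 84)]  |A|=990.7218
6. ⊥bis P4·P5 via (25.145,54.32): [(0, 32.1878) (25.7982, 54.895) (7.2877, 84) (0, 84)]  |A|=774.3858
7. ⊥bis P4·P6 via (32.955,36.825): [(0, 32.1878) (25.7982, 54.895) (7.2877, 84) (0, 84)]  |A|=774.3858
8. canonical 4-gon: [(0, 32.1878) (25.7982, 54.895) (7.2877, 84) (0, 84)]
9. shoelace: 774.3858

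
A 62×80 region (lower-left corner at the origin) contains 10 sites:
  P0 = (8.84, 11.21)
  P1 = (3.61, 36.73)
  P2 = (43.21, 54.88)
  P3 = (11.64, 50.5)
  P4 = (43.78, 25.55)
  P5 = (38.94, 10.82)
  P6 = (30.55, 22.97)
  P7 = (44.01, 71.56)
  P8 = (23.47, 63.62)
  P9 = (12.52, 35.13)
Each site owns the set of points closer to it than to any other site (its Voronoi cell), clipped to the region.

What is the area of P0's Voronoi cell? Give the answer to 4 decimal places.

1. box [0,62]×[0,80]: [(0, 0) (62, 0) (62, 80) (0, 80)]
2. ⊥bis P0·P1 via (6.225,23.97): [(0, 22.6943) (0, 0) (62, 0) (62, 35.4004)]  |A|=1800.9339
3. ⊥bis P0·P2 via (26.025,33.045): [(31.0828, 29.0643) (0, 22.6943) (0, 0) (62, 0) (62, 4.7313)]  |A|=1326.8328
4. ⊥bis P0·P3 via (10.24,30.855): [(31.0828, 29.0643) (0, 22.6943) (0, 0) (62, 0) (62, 4.7313)]  |A|=1326.8328
5. ⊥bis P0·P4 via (26.31,18.38): [(22.6355, 27.3331) (0, 22.6943) (0, 0) (33.8535, 0)]  |A|=719.5084
6. ⊥bis P0·P5 via (23.89,11.015): [(24.0566, 23.8706) (22.6355, 27.3331) (0, 22.6943) (0, 0) (23.7473, 0)]  |A|=598.888
7. ⊥bis P0·P6 via (19.695,17.09): [(23.8689, 9.3847) (14.9947, 25.7672) (0, 22.6943) (0, 0) (23.7473, 0)]  |A|=518.734
8. ⊥bis P0·P7 via (26.425,41.385): [(23.8689, 9.3847) (14.9947, 25.7672) (0, 22.6943) (0, 0) (23.7473, 0)]  |A|=518.734
9. ⊥bis P0·P8 via (16.155,37.415): [(23.8689, 9.3847) (14.9947, 25.7672) (0, 22.6943) (0, 0) (23.7473, 0)]  |A|=518.734
10. ⊥bis P0·P9 via (10.68,23.17): [(23.8689, 9.3847) (16.9217, 22.2097) (5.9055, 23.9045) (0, 22.6943) (0, 0) (23.7473, 0)]  |A|=500.772
11. canonical 6-gon: [(23.8689, 9.3847) (16.9217, 22.2097) (5.9055, 23.9045) (0, 22.6943) (0, 0) (23.7473, 0)]
12. shoelace: 500.772

Area of P0's cell: 500.7720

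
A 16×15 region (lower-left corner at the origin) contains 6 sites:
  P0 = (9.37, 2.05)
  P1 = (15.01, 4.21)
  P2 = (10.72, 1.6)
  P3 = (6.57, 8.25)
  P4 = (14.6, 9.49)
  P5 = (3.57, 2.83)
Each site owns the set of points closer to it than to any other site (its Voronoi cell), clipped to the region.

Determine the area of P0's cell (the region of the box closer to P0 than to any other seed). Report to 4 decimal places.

1. box [0,16]×[0,15]: [(0, 0) (16, 0) (16, 15) (0, 15)]
2. ⊥bis P0·P1 via (12.19,3.13): [(0, 0) (13.3887, 0) (7.644, 15) (0, 15)]  |A|=157.7457
3. ⊥bis P0·P2 via (10.045,1.825): [(0, 0) (9.4367, 0) (11.2757, 5.5172) (7.644, 15) (0, 15)]  |A|=146.8435
4. ⊥bis P0·P3 via (7.97,5.15): [(0, 1.5506) (0, 0) (9.4367, 0) (11.2757, 5.5172) (10.9082, 6.4769)]  |A|=40.9141
5. ⊥bis P0·P4 via (11.985,5.77): [(0, 1.5506) (0, 0) (9.4367, 0) (11.2757, 5.5172) (10.9082, 6.4769)]  |A|=40.9141
6. ⊥bis P0·P5 via (6.47,2.44): [(6.761, 4.604) (6.1419, 0) (9.4367, 0) (11.2757, 5.5172) (10.9082, 6.4769)]  |A|=21.5335
7. canonical 5-gon: [(6.761, 4.604) (6.1419, 0) (9.4367, 0) (11.2757, 5.5172) (10.9082, 6.4769)]
8. shoelace: 21.5335

Area of P0's cell: 21.5335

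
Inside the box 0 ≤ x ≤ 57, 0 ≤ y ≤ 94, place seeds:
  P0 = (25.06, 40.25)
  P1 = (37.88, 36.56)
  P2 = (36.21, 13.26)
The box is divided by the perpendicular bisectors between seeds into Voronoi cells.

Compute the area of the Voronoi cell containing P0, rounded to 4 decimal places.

1. box [0,57]×[0,94]: [(0, 0) (57, 0) (57, 94) (0, 94)]
2. ⊥bis P0·P1 via (31.47,38.405): [(0, 0) (20.4158, 0) (47.472, 94) (0, 94)]  |A|=3190.7277
3. ⊥bis P0·P2 via (30.635,26.755): [(0, 14.0992) (27.7769, 25.5743) (47.472, 94) (0, 94)]  |A|=2733.8516
4. canonical 4-gon: [(0, 14.0992) (27.7769, 25.5743) (47.472, 94) (0, 94)]
5. shoelace: 2733.8516

Area of P0's cell: 2733.8516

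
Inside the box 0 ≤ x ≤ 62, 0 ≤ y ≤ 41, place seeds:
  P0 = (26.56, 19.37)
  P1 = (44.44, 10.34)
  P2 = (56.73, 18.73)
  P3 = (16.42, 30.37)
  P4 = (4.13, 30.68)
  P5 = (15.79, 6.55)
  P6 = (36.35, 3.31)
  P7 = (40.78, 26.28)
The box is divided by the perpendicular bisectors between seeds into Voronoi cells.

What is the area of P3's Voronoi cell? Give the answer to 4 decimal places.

Area of P3's cell: 334.4033

1. box [0,62]×[0,41]: [(0, 0) (62, 0) (62, 41) (0, 41)]
2. ⊥bis P3·P0 via (21.49,24.87): [(0, 5.0601) (38.988, 41) (0, 41)]  |A|=700.6124
3. ⊥bis P3·P1 via (30.43,20.355): [(0, 5.0601) (38.988, 41) (0, 41)]  |A|=700.6124
4. ⊥bis P3·P2 via (36.575,24.55): [(0, 5.0601) (38.988, 41) (0, 41)]  |A|=700.6124
5. ⊥bis P3·P4 via (10.275,30.525): [(9.862, 14.1511) (38.988, 41) (10.5392, 41)]  |A|=381.9098
6. ⊥bis P3·P5 via (16.105,18.46): [(9.9748, 18.6221) (14.5801, 18.5003) (38.988, 41) (10.5392, 41)]  |A|=371.6076
7. ⊥bis P3·P6 via (26.385,16.84): [(9.9748, 18.6221) (14.5801, 18.5003) (38.988, 41) (10.5392, 41)]  |A|=371.6076
8. ⊥bis P3·P7 via (28.6,28.325): [(9.9748, 18.6221) (14.5801, 18.5003) (29.2156, 31.9916) (30.7281, 41) (10.5392, 41)]  |A|=334.4033
9. canonical 5-gon: [(9.9748, 18.6221) (14.5801, 18.5003) (29.2156, 31.9916) (30.7281, 41) (10.5392, 41)]
10. shoelace: 334.4033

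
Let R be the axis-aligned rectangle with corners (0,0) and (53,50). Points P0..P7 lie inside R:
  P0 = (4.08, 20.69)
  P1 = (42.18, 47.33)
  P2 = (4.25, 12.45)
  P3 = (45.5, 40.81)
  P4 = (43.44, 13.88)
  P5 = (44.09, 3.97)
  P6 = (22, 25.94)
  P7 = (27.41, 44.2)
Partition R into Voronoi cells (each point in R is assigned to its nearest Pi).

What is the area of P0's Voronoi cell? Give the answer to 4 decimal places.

Area of P0's cell: 303.1924

1. box [0,53]×[0,50]: [(0, 0) (53, 0) (53, 50) (0, 50)]
2. ⊥bis P0·P1 via (23.13,34.01): [(0, 0) (46.9102, 0) (11.9496, 50) (0, 50)]  |A|=1471.4953
3. ⊥bis P0·P2 via (4.165,16.57): [(0, 16.4841) (34.8812, 17.2037) (11.9496, 50) (0, 50)]  |A|=780.4886
4. ⊥bis P0·P3 via (24.79,30.75): [(0, 16.4841) (31.405, 17.132) (23.3804, 33.6519) (11.9496, 50) (0, 50)]  |A|=751.488
5. ⊥bis P0·P4 via (23.76,17.285): [(0, 16.4841) (23.706, 16.9732) (25.7483, 28.7771) (23.3804, 33.6519) (11.9496, 50) (0, 50)]  |A|=706.211
6. ⊥bis P0·P5 via (24.085,12.33): [(0, 16.4841) (23.706, 16.9732) (25.7483, 28.7771) (23.3804, 33.6519) (11.9496, 50) (0, 50)]  |A|=706.211
7. ⊥bis P0·P6 via (13.04,23.315): [(0, 16.4841) (14.9509, 16.7925) (5.2221, 50) (0, 50)]  |A|=337.2532
8. ⊥bis P0·P7 via (15.745,32.445): [(0, 48.0695) (0, 16.4841) (14.9509, 16.7925) (8.1601, 39.9719)]  |A|=303.1924
9. canonical 4-gon: [(0, 48.0695) (0, 16.4841) (14.9509, 16.7925) (8.1601, 39.9719)]
10. shoelace: 303.1924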